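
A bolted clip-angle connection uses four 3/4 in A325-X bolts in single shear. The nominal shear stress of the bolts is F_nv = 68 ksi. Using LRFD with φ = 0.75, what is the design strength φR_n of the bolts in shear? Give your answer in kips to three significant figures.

90.1 kips

A_b = π × 0.75² / 4 = 0.4418 in².
R_n = F_nv · A_b · n · n_s = 68 × 0.4418 × 4 × 1 = 120.2 kips.
Design strength φR_n = 0.75 × 120.2 = 90.1 kips.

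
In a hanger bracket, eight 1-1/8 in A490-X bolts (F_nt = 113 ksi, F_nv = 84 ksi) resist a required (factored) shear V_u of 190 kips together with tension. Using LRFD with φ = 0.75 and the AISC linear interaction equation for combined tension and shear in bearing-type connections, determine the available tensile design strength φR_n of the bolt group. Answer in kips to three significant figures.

621 kips

A_b = π·1.125²/4 = 0.994 in²; f_rv = 190 / (8 × 0.994) = 23.89 ksi.
F'_nt = 1.3 F_nt − (F_nt / φF_nv) f_rv = 1.3·113 − (113/(0.75·84))·23.89 = 104 ksi, capped at F_nt → F'_nt = 104 ksi.
R_n = F'_nt · A_b · n = 104 × 0.994 × 8 = 827.4 kips.
Design strength φR_n = 0.75 × 827.4 = 621 kips.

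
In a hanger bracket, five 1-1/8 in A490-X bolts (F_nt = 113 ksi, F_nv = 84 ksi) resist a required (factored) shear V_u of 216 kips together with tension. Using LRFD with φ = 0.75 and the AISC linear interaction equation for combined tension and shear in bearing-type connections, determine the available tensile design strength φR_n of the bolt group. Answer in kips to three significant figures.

A_b = π·1.125²/4 = 0.994 in²; f_rv = 216 / (5 × 0.994) = 43.46 ksi.
F'_nt = 1.3 F_nt − (F_nt / φF_nv) f_rv = 1.3·113 − (113/(0.75·84))·43.46 = 68.95 ksi, capped at F_nt → F'_nt = 68.95 ksi.
R_n = F'_nt · A_b · n = 68.95 × 0.994 × 5 = 342.7 kips.
Design strength φR_n = 0.75 × 342.7 = 257 kips.

257 kips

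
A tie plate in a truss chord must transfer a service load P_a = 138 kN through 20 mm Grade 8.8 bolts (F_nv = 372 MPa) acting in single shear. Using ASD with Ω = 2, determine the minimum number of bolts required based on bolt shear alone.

A_b = π·20²/4 = 314.2 mm².
Per-bolt allowable strength R_n/Ω = 372 × 314.2 × 1 / 1000 / 2 = 58.43 kN.
n ≥ 138 / 58.43 = 2.362 → use 3 bolts.

3 bolts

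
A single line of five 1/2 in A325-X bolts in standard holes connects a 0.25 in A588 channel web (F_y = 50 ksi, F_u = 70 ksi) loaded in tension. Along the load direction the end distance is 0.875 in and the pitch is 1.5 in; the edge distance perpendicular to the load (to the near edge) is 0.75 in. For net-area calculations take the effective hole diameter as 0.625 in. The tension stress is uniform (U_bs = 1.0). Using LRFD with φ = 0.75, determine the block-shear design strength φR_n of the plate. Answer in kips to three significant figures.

37.7 kips

Shear plane L_v = 0.875 + 4·1.5 = 6.875 in; A_gv = 6.875 × 0.25 = 1.719 in².
A_nv = (6.875 − 4.5·0.625) × 0.25 = 1.016 in².
A_nt = (0.75 − 0.5·0.625) × 0.25 = 0.1094 in².
0.6 F_u A_nv = 42.66 kips; 0.6 F_y A_gv = 51.56 kips → shear rupture governs the shear term.
R_n = 42.66 + 1.0 × 70 × 0.1094 = 50.31 kips.
Design strength φR_n = 0.75 × 50.31 = 37.7 kips.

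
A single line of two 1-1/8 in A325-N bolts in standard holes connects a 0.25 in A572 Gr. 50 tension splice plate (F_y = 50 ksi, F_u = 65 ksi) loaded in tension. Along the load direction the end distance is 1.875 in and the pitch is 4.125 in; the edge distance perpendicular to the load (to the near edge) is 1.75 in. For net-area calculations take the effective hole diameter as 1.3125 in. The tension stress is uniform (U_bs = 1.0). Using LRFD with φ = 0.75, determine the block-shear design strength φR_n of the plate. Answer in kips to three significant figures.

Shear plane L_v = 1.875 + 1·4.125 = 6 in; A_gv = 6 × 0.25 = 1.5 in².
A_nv = (6 − 1.5·1.3125) × 0.25 = 1.008 in².
A_nt = (1.75 − 0.5·1.3125) × 0.25 = 0.2734 in².
0.6 F_u A_nv = 39.3 kips; 0.6 F_y A_gv = 45 kips → shear rupture governs the shear term.
R_n = 39.3 + 1.0 × 65 × 0.2734 = 57.08 kips.
Design strength φR_n = 0.75 × 57.08 = 42.8 kips.

42.8 kips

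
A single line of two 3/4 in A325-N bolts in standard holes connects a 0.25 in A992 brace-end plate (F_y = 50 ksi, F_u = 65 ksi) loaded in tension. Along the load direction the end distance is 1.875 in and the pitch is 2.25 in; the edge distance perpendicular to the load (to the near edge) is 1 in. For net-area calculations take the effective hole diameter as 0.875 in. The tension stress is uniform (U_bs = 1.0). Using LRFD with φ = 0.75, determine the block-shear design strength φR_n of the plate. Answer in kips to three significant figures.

Shear plane L_v = 1.875 + 1·2.25 = 4.125 in; A_gv = 4.125 × 0.25 = 1.031 in².
A_nv = (4.125 − 1.5·0.875) × 0.25 = 0.7031 in².
A_nt = (1 − 0.5·0.875) × 0.25 = 0.1406 in².
0.6 F_u A_nv = 27.42 kips; 0.6 F_y A_gv = 30.94 kips → shear rupture governs the shear term.
R_n = 27.42 + 1.0 × 65 × 0.1406 = 36.56 kips.
Design strength φR_n = 0.75 × 36.56 = 27.4 kips.

27.4 kips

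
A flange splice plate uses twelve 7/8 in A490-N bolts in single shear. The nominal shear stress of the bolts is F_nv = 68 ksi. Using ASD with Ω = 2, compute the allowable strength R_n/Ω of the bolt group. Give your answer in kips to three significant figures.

245 kips

A_b = π × 0.875² / 4 = 0.6013 in².
R_n = F_nv · A_b · n · n_s = 68 × 0.6013 × 12 × 1 = 490.7 kips.
Allowable strength R_n/Ω = 490.7 / 2 = 245 kips.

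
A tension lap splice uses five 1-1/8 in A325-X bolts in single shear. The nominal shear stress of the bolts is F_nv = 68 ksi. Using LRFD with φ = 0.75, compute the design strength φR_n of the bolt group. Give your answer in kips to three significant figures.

253 kips

A_b = π × 1.125² / 4 = 0.994 in².
R_n = F_nv · A_b · n · n_s = 68 × 0.994 × 5 × 1 = 338 kips.
Design strength φR_n = 0.75 × 338 = 253 kips.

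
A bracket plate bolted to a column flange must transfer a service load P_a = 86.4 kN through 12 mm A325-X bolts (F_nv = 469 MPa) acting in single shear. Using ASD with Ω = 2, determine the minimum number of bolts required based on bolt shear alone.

4 bolts

A_b = π·12²/4 = 113.1 mm².
Per-bolt allowable strength R_n/Ω = 469 × 113.1 × 1 / 1000 / 2 = 26.52 kN.
n ≥ 86.4 / 26.52 = 3.258 → use 4 bolts.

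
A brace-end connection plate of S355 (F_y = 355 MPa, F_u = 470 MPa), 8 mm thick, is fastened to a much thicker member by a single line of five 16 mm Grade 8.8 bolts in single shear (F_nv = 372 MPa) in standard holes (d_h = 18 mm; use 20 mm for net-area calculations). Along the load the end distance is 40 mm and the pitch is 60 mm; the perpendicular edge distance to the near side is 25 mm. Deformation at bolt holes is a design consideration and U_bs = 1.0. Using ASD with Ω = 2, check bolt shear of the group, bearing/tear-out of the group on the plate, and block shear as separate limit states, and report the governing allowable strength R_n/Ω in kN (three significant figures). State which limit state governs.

Bolt shear: A_b = π·16²/4 = 201.1 mm²; R_n = 372 × 201.1 × 5 × 1 / 1000 = 374 kN → 374 / 2 = 187 kN.
Bearing: edge l_c = 31, r_n = 139.9 kN; interior l_c = 42, r_n = 144.4 kN; R_n = 139.9 + 4·144.4 = 717.4 kN → 359 kN.
Block shear: A_gv = 2240, A_nv = 1520, A_nt = 120 mm²; R_n = min(0.6F_uA_nv, 0.6F_yA_gv) + U_bs·F_u·A_nt = 485 kN → 243 kN.
Bolt shear governs: 187 kN.

187 kN (bolt shear governs)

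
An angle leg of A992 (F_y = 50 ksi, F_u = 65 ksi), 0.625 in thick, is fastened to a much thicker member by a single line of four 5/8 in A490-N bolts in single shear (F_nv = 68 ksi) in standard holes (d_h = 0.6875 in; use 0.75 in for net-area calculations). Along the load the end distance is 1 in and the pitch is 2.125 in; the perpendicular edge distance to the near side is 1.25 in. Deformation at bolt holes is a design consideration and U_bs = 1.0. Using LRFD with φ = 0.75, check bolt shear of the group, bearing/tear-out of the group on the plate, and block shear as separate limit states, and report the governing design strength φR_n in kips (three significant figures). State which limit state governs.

Bolt shear: A_b = π·0.625²/4 = 0.3068 in²; R_n = 68 × 0.3068 × 4 × 1 = 83.45 kips → 0.75 × 83.45 = 62.6 kips.
Bearing: edge l_c = 0.6562, r_n = 31.99 kips; interior l_c = 1.438, r_n = 60.94 kips; R_n = 31.99 + 3·60.94 = 214.8 kips → 161 kips.
Block shear: A_gv = 4.609, A_nv = 2.969, A_nt = 0.5469 in²; R_n = min(0.6F_uA_nv, 0.6F_yA_gv) + U_bs·F_u·A_nt = 151.3 kips → 113 kips.
Bolt shear governs: 62.6 kips.

62.6 kips (bolt shear governs)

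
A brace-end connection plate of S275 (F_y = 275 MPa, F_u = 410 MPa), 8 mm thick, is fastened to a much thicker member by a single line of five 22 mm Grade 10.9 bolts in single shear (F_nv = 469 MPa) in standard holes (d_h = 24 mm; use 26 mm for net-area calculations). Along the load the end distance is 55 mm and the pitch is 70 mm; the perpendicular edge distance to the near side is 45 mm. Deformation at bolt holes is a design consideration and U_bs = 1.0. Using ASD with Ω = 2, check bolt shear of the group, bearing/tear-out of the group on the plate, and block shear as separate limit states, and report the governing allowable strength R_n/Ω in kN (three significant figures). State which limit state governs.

Bolt shear: A_b = π·22²/4 = 380.1 mm²; R_n = 469 × 380.1 × 5 × 1 / 1000 = 891.4 kN → 891.4 / 2 = 446 kN.
Bearing: edge l_c = 43, r_n = 169.2 kN; interior l_c = 46, r_n = 173.2 kN; R_n = 169.2 + 4·173.2 = 862 kN → 431 kN.
Block shear: A_gv = 2680, A_nv = 1744, A_nt = 256 mm²; R_n = min(0.6F_uA_nv, 0.6F_yA_gv) + U_bs·F_u·A_nt = 534 kN → 267 kN.
Block shear governs: 267 kN.

267 kN (block shear governs)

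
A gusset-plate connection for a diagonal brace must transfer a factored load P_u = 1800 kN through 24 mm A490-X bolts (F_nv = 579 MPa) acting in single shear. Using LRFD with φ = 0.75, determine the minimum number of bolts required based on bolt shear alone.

A_b = π·24²/4 = 452.4 mm².
Per-bolt design strength φR_n = 0.75 × 579 × 452.4 × 1 / 1000 = 196.5 kN.
n ≥ 1800 / 196.5 = 9.163 → use 10 bolts.

10 bolts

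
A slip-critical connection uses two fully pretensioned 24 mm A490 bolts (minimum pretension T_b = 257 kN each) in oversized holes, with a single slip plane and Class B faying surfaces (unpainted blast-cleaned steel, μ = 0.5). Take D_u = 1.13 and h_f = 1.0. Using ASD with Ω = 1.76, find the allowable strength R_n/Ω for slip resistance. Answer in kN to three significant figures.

R_n = μ · D_u · h_f · T_b · n_s · n_b = 0.5 × 1.13 × 1.0 × 257 × 1 × 2 = 290.4 kN.
Allowable strength R_n/Ω = 290.4 / 1.76 = 165 kN.

165 kN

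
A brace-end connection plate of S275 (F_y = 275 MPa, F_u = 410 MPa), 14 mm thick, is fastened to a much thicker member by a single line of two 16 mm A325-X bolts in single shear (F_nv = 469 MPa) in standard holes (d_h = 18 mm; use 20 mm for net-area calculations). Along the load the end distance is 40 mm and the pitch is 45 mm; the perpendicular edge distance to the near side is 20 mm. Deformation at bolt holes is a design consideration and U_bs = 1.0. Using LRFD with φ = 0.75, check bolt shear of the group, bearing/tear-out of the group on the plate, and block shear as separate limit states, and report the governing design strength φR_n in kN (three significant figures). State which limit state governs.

141 kN (bolt shear governs)

Bolt shear: A_b = π·16²/4 = 201.1 mm²; R_n = 469 × 201.1 × 2 × 1 / 1000 = 188.6 kN → 0.75 × 188.6 = 141 kN.
Bearing: edge l_c = 31, r_n = 213.5 kN; interior l_c = 27, r_n = 186 kN; R_n = 213.5 + 1·186 = 399.5 kN → 300 kN.
Block shear: A_gv = 1190, A_nv = 770, A_nt = 140 mm²; R_n = min(0.6F_uA_nv, 0.6F_yA_gv) + U_bs·F_u·A_nt = 246.8 kN → 185 kN.
Bolt shear governs: 141 kN.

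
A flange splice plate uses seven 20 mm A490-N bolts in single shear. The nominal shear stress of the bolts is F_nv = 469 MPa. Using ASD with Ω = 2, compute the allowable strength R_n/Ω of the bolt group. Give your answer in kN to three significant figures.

A_b = π × 20² / 4 = 314.2 mm².
R_n = F_nv · A_b · n · n_s = 469 × 314.2 × 7 × 1 / 1000 = 1031 kN.
Allowable strength R_n/Ω = 1031 / 2 = 516 kN.

516 kN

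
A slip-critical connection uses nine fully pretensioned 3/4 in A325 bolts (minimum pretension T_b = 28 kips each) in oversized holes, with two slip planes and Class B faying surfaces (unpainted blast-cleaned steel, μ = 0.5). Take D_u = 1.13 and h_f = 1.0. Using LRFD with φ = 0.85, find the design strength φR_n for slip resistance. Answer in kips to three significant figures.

242 kips

R_n = μ · D_u · h_f · T_b · n_s · n_b = 0.5 × 1.13 × 1.0 × 28 × 2 × 9 = 284.8 kips.
Design strength φR_n = 0.85 × 284.8 = 242 kips.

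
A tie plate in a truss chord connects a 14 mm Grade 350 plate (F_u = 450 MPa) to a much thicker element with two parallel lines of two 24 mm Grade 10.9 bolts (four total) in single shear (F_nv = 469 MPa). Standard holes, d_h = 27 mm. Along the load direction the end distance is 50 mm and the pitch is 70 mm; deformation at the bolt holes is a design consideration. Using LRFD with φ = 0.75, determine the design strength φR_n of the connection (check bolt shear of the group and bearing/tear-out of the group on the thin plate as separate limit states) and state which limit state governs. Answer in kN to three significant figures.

637 kN (bolt shear governs)

Bolt shear: A_b = π·24²/4 = 452.4 mm²; R_n = 469 × 452.4 × 4 × 1 / 1000 = 848.7 kN → 0.75 × 848.7 = 637 kN.
Bearing (1.2 l_c t F_u ≤ 2.4 d t F_u): upper limit = 2.4·24·14·450 / 1000 = 362.9 kN.
  Edge l_c = 50 − 27/2 = 36.5 → r_n = 275.9 kN; interior l_c = 70 − 27 = 43 → r_n = 325.1 kN.
  R_n,bearing = 2·275.9 + 2·325.1 = 1202 kN → 0.75 × 1202 = 902 kN.
Bolt shear governs: 637 kN.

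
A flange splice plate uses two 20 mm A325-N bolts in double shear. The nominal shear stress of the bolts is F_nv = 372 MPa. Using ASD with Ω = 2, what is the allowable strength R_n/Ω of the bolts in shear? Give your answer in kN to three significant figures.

234 kN

A_b = π × 20² / 4 = 314.2 mm².
R_n = F_nv · A_b · n · n_s = 372 × 314.2 × 2 × 2 / 1000 = 467.5 kN.
Allowable strength R_n/Ω = 467.5 / 2 = 234 kN.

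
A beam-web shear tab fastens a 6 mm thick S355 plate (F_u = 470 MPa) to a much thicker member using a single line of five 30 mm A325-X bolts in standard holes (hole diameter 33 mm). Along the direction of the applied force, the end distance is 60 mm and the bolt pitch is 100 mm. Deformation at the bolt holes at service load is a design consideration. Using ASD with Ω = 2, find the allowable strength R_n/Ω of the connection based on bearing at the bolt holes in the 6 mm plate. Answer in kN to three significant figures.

Per bolt r_n = 1.2 l_c t F_u ≤ 2.4 d t F_u; upper limit = 2.4 × 30 × 6 × 470 / 1000 = 203 kN.
Edge bolt: l_c = 60 − 33/2 = 43.5 mm → 1.2 × 43.5 × 6 × 470 / 1000 = 147.2 → r_n = 147.2 kN.
Interior bolts: l_c = 100 − 33 = 67 mm → 1.2 × 67 × 6 × 470 / 1000 = 226.7 → r_n = 203 kN.
R_n = 1 × 147.2 + 4 × 203 = 959.4 kN.
Allowable strength R_n/Ω = 959.4 / 2 = 480 kN.

480 kN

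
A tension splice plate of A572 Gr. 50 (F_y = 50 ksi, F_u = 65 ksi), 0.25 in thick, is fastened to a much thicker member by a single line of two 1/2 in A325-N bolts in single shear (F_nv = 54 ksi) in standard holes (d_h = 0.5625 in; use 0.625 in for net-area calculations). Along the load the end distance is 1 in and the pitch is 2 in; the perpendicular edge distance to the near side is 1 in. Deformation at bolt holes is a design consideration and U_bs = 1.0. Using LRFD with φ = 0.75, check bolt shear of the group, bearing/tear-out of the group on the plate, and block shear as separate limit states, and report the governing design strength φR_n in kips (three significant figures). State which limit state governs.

15.9 kips (bolt shear governs)

Bolt shear: A_b = π·0.5²/4 = 0.1963 in²; R_n = 54 × 0.1963 × 2 × 1 = 21.21 kips → 0.75 × 21.21 = 15.9 kips.
Bearing: edge l_c = 0.7188, r_n = 14.02 kips; interior l_c = 1.438, r_n = 19.5 kips; R_n = 14.02 + 1·19.5 = 33.52 kips → 25.1 kips.
Block shear: A_gv = 0.75, A_nv = 0.5156, A_nt = 0.1719 in²; R_n = min(0.6F_uA_nv, 0.6F_yA_gv) + U_bs·F_u·A_nt = 31.28 kips → 23.5 kips.
Bolt shear governs: 15.9 kips.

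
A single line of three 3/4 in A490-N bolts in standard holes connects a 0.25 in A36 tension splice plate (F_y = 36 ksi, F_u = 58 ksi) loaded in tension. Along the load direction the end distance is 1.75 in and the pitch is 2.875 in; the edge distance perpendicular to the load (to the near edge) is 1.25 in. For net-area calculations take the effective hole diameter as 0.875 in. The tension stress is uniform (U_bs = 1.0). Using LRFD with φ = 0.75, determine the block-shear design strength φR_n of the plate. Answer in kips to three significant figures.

Shear plane L_v = 1.75 + 2·2.875 = 7.5 in; A_gv = 7.5 × 0.25 = 1.875 in².
A_nv = (7.5 − 2.5·0.875) × 0.25 = 1.328 in².
A_nt = (1.25 − 0.5·0.875) × 0.25 = 0.2031 in².
0.6 F_u A_nv = 46.22 kips; 0.6 F_y A_gv = 40.5 kips → shear yielding governs the shear term.
R_n = 40.5 + 1.0 × 58 × 0.2031 = 52.28 kips.
Design strength φR_n = 0.75 × 52.28 = 39.2 kips.

39.2 kips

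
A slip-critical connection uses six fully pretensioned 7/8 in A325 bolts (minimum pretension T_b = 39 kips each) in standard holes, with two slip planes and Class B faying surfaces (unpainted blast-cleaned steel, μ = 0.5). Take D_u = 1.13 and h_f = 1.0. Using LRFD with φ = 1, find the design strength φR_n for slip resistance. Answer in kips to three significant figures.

264 kips

R_n = μ · D_u · h_f · T_b · n_s · n_b = 0.5 × 1.13 × 1.0 × 39 × 2 × 6 = 264.4 kips.
Design strength φR_n = 1 × 264.4 = 264 kips.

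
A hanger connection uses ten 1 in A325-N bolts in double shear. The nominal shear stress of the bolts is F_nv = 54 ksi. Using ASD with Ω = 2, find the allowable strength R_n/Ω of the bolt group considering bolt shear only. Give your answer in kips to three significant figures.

424 kips

A_b = π × 1² / 4 = 0.7854 in².
R_n = F_nv · A_b · n · n_s = 54 × 0.7854 × 10 × 2 = 848.2 kips.
Allowable strength R_n/Ω = 848.2 / 2 = 424 kips.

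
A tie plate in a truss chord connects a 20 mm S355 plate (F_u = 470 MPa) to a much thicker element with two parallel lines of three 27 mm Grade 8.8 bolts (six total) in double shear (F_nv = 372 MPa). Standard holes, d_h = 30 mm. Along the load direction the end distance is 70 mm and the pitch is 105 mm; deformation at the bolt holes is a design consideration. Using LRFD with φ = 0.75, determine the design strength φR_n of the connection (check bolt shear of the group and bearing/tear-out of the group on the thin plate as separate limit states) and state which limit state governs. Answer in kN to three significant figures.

1920 kN (bolt shear governs)

Bolt shear: A_b = π·27²/4 = 572.6 mm²; R_n = 372 × 572.6 × 6 × 2 / 1000 = 2556 kN → 0.75 × 2556 = 1920 kN.
Bearing (1.2 l_c t F_u ≤ 2.4 d t F_u): upper limit = 2.4·27·20·470 / 1000 = 609.1 kN.
  Edge l_c = 70 − 30/2 = 55 → r_n = 609.1 kN; interior l_c = 105 − 30 = 75 → r_n = 609.1 kN.
  R_n,bearing = 2·609.1 + 4·609.1 = 3655 kN → 0.75 × 3655 = 2740 kN.
Bolt shear governs: 1920 kN.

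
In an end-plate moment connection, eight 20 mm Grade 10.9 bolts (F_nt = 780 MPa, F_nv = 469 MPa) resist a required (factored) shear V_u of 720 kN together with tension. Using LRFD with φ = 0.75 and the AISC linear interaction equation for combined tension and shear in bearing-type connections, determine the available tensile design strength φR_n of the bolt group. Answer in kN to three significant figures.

714 kN

A_b = π·20²/4 = 314.2 mm²; f_rv = 720 × 1000 / (8 × 314.2) = 286.5 MPa.
F'_nt = 1.3 F_nt − (F_nt / φF_nv) f_rv = 1.3·780 − (780/(0.75·469))·286.5 = 378.7 MPa, capped at F_nt → F'_nt = 378.7 MPa.
R_n = F'_nt · A_b · n = 378.7 × 314.2 × 8 / 1000 = 951.9 kN.
Design strength φR_n = 0.75 × 951.9 = 714 kN.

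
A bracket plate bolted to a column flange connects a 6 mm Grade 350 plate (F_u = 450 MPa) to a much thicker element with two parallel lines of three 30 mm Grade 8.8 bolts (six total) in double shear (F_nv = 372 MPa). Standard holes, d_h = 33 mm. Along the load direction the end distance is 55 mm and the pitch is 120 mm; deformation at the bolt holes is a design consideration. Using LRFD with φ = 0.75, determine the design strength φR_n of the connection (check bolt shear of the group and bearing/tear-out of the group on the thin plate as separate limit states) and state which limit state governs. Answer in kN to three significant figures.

Bolt shear: A_b = π·30²/4 = 706.9 mm²; R_n = 372 × 706.9 × 6 × 2 / 1000 = 3155 kN → 0.75 × 3155 = 2370 kN.
Bearing (1.2 l_c t F_u ≤ 2.4 d t F_u): upper limit = 2.4·30·6·450 / 1000 = 194.4 kN.
  Edge l_c = 55 − 33/2 = 38.5 → r_n = 124.7 kN; interior l_c = 120 − 33 = 87 → r_n = 194.4 kN.
  R_n,bearing = 2·124.7 + 4·194.4 = 1027 kN → 0.75 × 1027 = 770 kN.
Bearing governs: 770 kN.

770 kN (bearing governs)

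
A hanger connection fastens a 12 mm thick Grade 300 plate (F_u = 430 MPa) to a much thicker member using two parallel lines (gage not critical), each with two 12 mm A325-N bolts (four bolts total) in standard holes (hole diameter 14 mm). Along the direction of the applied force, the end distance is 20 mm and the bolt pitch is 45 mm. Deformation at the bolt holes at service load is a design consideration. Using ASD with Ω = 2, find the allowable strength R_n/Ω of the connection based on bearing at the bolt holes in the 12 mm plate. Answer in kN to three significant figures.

229 kN

Per bolt r_n = 1.2 l_c t F_u ≤ 2.4 d t F_u; upper limit = 2.4 × 12 × 12 × 430 / 1000 = 148.6 kN.
Edge bolt: l_c = 20 − 14/2 = 13 mm → 1.2 × 13 × 12 × 430 / 1000 = 80.5 → r_n = 80.5 kN.
Interior bolts: l_c = 45 − 14 = 31 mm → 1.2 × 31 × 12 × 430 / 1000 = 192 → r_n = 148.6 kN.
R_n = 2 × 80.5 + 2 × 148.6 = 458.2 kN.
Allowable strength R_n/Ω = 458.2 / 2 = 229 kN.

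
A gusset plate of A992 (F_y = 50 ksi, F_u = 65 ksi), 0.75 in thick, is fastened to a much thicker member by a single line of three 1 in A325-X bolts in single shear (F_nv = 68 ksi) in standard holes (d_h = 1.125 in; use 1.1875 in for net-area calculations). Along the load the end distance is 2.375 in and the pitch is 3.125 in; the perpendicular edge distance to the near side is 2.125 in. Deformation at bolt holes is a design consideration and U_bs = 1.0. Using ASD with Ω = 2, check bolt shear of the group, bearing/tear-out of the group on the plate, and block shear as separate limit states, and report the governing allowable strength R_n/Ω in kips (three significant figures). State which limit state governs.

80.1 kips (bolt shear governs)

Bolt shear: A_b = π·1²/4 = 0.7854 in²; R_n = 68 × 0.7854 × 3 × 1 = 160.2 kips → 160.2 / 2 = 80.1 kips.
Bearing: edge l_c = 1.812, r_n = 106 kips; interior l_c = 2, r_n = 117 kips; R_n = 106 + 2·117 = 340 kips → 170 kips.
Block shear: A_gv = 6.469, A_nv = 4.242, A_nt = 1.148 in²; R_n = min(0.6F_uA_nv, 0.6F_yA_gv) + U_bs·F_u·A_nt = 240.1 kips → 120 kips.
Bolt shear governs: 80.1 kips.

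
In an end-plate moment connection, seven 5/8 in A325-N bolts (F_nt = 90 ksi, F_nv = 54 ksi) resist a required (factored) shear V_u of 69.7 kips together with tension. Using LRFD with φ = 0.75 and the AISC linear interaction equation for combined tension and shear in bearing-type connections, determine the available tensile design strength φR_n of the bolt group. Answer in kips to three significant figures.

A_b = π·0.625²/4 = 0.3068 in²; f_rv = 69.7 / (7 × 0.3068) = 32.46 ksi.
F'_nt = 1.3 F_nt − (F_nt / φF_nv) f_rv = 1.3·90 − (90/(0.75·54))·32.46 = 44.88 ksi, capped at F_nt → F'_nt = 44.88 ksi.
R_n = F'_nt · A_b · n = 44.88 × 0.3068 × 7 = 96.38 kips.
Design strength φR_n = 0.75 × 96.38 = 72.3 kips.

72.3 kips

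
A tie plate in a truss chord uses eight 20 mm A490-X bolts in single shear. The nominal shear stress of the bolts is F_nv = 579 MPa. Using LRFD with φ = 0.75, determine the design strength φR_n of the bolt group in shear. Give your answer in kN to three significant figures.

1090 kN

A_b = π × 20² / 4 = 314.2 mm².
R_n = F_nv · A_b · n · n_s = 579 × 314.2 × 8 × 1 / 1000 = 1455 kN.
Design strength φR_n = 0.75 × 1455 = 1090 kN.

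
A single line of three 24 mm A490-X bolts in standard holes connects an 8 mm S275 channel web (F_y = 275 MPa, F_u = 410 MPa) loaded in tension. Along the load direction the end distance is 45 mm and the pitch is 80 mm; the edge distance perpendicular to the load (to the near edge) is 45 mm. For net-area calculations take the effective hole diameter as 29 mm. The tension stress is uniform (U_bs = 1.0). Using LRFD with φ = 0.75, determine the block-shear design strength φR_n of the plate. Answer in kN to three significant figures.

271 kN

Shear plane L_v = 45 + 2·80 = 205 mm; A_gv = 205 × 8 = 1640 mm².
A_nv = (205 − 2.5·29) × 8 = 1060 mm².
A_nt = (45 − 0.5·29) × 8 = 244 mm².
0.6 F_u A_nv = 260.8 kN; 0.6 F_y A_gv = 270.6 kN → shear rupture governs the shear term.
R_n = 260.8 + 1.0 × 410 × 244 / 1000 = 360.8 kN.
Design strength φR_n = 0.75 × 360.8 = 271 kN.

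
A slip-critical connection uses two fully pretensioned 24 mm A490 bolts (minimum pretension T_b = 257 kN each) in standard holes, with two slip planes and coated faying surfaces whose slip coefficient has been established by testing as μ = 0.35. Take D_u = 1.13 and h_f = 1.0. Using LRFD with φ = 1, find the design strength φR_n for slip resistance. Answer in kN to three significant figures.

407 kN

R_n = μ · D_u · h_f · T_b · n_s · n_b = 0.35 × 1.13 × 1.0 × 257 × 2 × 2 = 406.6 kN.
Design strength φR_n = 1 × 406.6 = 407 kN.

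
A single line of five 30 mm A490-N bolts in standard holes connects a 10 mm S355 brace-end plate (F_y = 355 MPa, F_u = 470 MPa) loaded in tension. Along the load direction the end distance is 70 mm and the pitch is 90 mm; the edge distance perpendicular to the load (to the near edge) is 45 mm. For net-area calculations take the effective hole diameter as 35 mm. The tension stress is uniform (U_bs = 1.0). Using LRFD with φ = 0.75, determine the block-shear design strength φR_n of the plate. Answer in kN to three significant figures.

Shear plane L_v = 70 + 4·90 = 430 mm; A_gv = 430 × 10 = 4300 mm².
A_nv = (430 − 4.5·35) × 10 = 2725 mm².
A_nt = (45 − 0.5·35) × 10 = 275 mm².
0.6 F_u A_nv = 768.5 kN; 0.6 F_y A_gv = 915.9 kN → shear rupture governs the shear term.
R_n = 768.5 + 1.0 × 470 × 275 / 1000 = 897.7 kN.
Design strength φR_n = 0.75 × 897.7 = 673 kN.

673 kN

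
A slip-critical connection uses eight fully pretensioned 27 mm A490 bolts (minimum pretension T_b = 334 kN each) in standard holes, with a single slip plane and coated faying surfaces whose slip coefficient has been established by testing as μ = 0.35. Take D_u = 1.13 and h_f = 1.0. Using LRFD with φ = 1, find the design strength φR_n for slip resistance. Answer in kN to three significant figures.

1060 kN

R_n = μ · D_u · h_f · T_b · n_s · n_b = 0.35 × 1.13 × 1.0 × 334 × 1 × 8 = 1057 kN.
Design strength φR_n = 1 × 1057 = 1060 kN.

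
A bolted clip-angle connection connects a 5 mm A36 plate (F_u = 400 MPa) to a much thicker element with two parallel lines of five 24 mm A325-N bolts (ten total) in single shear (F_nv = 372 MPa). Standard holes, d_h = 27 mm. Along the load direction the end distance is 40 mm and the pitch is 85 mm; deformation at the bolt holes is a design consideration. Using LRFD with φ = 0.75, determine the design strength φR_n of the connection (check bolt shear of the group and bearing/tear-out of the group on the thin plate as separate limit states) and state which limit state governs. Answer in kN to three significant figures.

787 kN (bearing governs)

Bolt shear: A_b = π·24²/4 = 452.4 mm²; R_n = 372 × 452.4 × 10 × 1 / 1000 = 1683 kN → 0.75 × 1683 = 1260 kN.
Bearing (1.2 l_c t F_u ≤ 2.4 d t F_u): upper limit = 2.4·24·5·400 / 1000 = 115.2 kN.
  Edge l_c = 40 − 27/2 = 26.5 → r_n = 63.6 kN; interior l_c = 85 − 27 = 58 → r_n = 115.2 kN.
  R_n,bearing = 2·63.6 + 8·115.2 = 1049 kN → 0.75 × 1049 = 787 kN.
Bearing governs: 787 kN.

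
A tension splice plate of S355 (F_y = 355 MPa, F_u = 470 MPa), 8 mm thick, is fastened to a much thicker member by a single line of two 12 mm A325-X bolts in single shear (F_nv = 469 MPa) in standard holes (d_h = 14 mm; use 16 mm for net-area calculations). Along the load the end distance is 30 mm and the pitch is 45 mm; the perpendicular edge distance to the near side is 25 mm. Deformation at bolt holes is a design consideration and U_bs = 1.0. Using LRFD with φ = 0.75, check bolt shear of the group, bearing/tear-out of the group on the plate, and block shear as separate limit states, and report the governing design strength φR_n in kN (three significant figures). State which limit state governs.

79.6 kN (bolt shear governs)

Bolt shear: A_b = π·12²/4 = 113.1 mm²; R_n = 469 × 113.1 × 2 × 1 / 1000 = 106.1 kN → 0.75 × 106.1 = 79.6 kN.
Bearing: edge l_c = 23, r_n = 103.8 kN; interior l_c = 31, r_n = 108.3 kN; R_n = 103.8 + 1·108.3 = 212.1 kN → 159 kN.
Block shear: A_gv = 600, A_nv = 408, A_nt = 136 mm²; R_n = min(0.6F_uA_nv, 0.6F_yA_gv) + U_bs·F_u·A_nt = 179 kN → 134 kN.
Bolt shear governs: 79.6 kN.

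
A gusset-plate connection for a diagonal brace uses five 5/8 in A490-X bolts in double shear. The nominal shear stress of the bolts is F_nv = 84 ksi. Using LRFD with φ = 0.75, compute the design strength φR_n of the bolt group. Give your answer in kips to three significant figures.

193 kips

A_b = π × 0.625² / 4 = 0.3068 in².
R_n = F_nv · A_b · n · n_s = 84 × 0.3068 × 5 × 2 = 257.7 kips.
Design strength φR_n = 0.75 × 257.7 = 193 kips.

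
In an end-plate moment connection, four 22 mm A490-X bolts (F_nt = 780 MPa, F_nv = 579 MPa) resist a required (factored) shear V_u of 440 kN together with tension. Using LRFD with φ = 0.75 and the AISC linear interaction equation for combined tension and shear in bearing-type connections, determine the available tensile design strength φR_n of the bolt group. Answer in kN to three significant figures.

564 kN

A_b = π·22²/4 = 380.1 mm²; f_rv = 440 × 1000 / (4 × 380.1) = 289.4 MPa.
F'_nt = 1.3 F_nt − (F_nt / φF_nv) f_rv = 1.3·780 − (780/(0.75·579))·289.4 = 494.2 MPa, capped at F_nt → F'_nt = 494.2 MPa.
R_n = F'_nt · A_b · n = 494.2 × 380.1 × 4 / 1000 = 751.5 kN.
Design strength φR_n = 0.75 × 751.5 = 564 kN.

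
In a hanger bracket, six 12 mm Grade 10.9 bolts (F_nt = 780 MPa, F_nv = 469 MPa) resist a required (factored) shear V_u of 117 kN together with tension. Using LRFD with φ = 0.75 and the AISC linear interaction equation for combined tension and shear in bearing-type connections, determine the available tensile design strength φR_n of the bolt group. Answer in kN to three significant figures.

A_b = π·12²/4 = 113.1 mm²; f_rv = 117 × 1000 / (6 × 113.1) = 172.4 MPa.
F'_nt = 1.3 F_nt − (F_nt / φF_nv) f_rv = 1.3·780 − (780/(0.75·469))·172.4 = 631.7 MPa, capped at F_nt → F'_nt = 631.7 MPa.
R_n = F'_nt · A_b · n = 631.7 × 113.1 × 6 / 1000 = 428.6 kN.
Design strength φR_n = 0.75 × 428.6 = 321 kN.

321 kN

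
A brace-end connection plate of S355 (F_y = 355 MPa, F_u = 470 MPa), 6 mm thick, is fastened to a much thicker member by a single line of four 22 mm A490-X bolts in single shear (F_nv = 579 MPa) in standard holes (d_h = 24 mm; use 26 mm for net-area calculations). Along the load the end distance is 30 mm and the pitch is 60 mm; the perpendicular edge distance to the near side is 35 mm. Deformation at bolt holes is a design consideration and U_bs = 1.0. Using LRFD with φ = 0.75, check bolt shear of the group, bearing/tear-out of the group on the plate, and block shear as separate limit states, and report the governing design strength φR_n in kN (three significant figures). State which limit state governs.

Bolt shear: A_b = π·22²/4 = 380.1 mm²; R_n = 579 × 380.1 × 4 × 1 / 1000 = 880.4 kN → 0.75 × 880.4 = 660 kN.
Bearing: edge l_c = 18, r_n = 60.91 kN; interior l_c = 36, r_n = 121.8 kN; R_n = 60.91 + 3·121.8 = 426.4 kN → 320 kN.
Block shear: A_gv = 1260, A_nv = 714, A_nt = 132 mm²; R_n = min(0.6F_uA_nv, 0.6F_yA_gv) + U_bs·F_u·A_nt = 263.4 kN → 198 kN.
Block shear governs: 198 kN.

198 kN (block shear governs)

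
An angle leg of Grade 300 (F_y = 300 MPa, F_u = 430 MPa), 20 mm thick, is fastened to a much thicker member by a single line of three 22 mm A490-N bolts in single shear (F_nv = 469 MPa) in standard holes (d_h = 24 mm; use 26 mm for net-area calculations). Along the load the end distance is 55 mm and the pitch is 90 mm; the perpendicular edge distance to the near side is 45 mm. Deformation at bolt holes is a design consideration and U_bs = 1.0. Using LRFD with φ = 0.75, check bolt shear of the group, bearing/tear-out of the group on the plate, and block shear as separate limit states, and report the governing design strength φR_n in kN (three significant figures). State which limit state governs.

Bolt shear: A_b = π·22²/4 = 380.1 mm²; R_n = 469 × 380.1 × 3 × 1 / 1000 = 534.8 kN → 0.75 × 534.8 = 401 kN.
Bearing: edge l_c = 43, r_n = 443.8 kN; interior l_c = 66, r_n = 454.1 kN; R_n = 443.8 + 2·454.1 = 1352 kN → 1010 kN.
Block shear: A_gv = 4700, A_nv = 3400, A_nt = 640 mm²; R_n = min(0.6F_uA_nv, 0.6F_yA_gv) + U_bs·F_u·A_nt = 1121 kN → 841 kN.
Bolt shear governs: 401 kN.

401 kN (bolt shear governs)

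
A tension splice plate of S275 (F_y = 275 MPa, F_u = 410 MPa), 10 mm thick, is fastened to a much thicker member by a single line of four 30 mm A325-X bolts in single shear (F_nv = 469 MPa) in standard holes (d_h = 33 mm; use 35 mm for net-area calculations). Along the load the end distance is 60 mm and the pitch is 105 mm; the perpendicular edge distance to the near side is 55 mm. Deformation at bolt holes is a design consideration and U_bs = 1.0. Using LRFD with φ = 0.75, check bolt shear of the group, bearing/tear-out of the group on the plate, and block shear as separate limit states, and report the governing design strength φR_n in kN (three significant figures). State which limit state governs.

Bolt shear: A_b = π·30²/4 = 706.9 mm²; R_n = 469 × 706.9 × 4 × 1 / 1000 = 1326 kN → 0.75 × 1326 = 995 kN.
Bearing: edge l_c = 43.5, r_n = 214 kN; interior l_c = 72, r_n = 295.2 kN; R_n = 214 + 3·295.2 = 1100 kN → 825 kN.
Block shear: A_gv = 3750, A_nv = 2525, A_nt = 375 mm²; R_n = min(0.6F_uA_nv, 0.6F_yA_gv) + U_bs·F_u·A_nt = 772.5 kN → 579 kN.
Block shear governs: 579 kN.

579 kN (block shear governs)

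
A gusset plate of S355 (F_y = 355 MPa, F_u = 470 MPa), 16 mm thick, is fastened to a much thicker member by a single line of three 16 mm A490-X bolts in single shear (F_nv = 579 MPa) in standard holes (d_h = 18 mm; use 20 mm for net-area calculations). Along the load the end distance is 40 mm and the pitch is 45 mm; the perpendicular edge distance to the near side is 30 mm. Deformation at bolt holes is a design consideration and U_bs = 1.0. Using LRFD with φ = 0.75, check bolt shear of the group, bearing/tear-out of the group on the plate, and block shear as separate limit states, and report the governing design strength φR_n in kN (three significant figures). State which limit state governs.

262 kN (bolt shear governs)

Bolt shear: A_b = π·16²/4 = 201.1 mm²; R_n = 579 × 201.1 × 3 × 1 / 1000 = 349.2 kN → 0.75 × 349.2 = 262 kN.
Bearing: edge l_c = 31, r_n = 279.7 kN; interior l_c = 27, r_n = 243.6 kN; R_n = 279.7 + 2·243.6 = 767 kN → 575 kN.
Block shear: A_gv = 2080, A_nv = 1280, A_nt = 320 mm²; R_n = min(0.6F_uA_nv, 0.6F_yA_gv) + U_bs·F_u·A_nt = 511.4 kN → 384 kN.
Bolt shear governs: 262 kN.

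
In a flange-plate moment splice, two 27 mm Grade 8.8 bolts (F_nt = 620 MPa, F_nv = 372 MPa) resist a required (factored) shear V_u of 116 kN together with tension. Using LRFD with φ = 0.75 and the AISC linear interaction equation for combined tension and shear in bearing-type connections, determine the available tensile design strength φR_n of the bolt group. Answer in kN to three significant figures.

499 kN

A_b = π·27²/4 = 572.6 mm²; f_rv = 116 × 1000 / (2 × 572.6) = 101.3 MPa.
F'_nt = 1.3 F_nt − (F_nt / φF_nv) f_rv = 1.3·620 − (620/(0.75·372))·101.3 = 580.9 MPa, capped at F_nt → F'_nt = 580.9 MPa.
R_n = F'_nt · A_b · n = 580.9 × 572.6 × 2 / 1000 = 665.2 kN.
Design strength φR_n = 0.75 × 665.2 = 499 kN.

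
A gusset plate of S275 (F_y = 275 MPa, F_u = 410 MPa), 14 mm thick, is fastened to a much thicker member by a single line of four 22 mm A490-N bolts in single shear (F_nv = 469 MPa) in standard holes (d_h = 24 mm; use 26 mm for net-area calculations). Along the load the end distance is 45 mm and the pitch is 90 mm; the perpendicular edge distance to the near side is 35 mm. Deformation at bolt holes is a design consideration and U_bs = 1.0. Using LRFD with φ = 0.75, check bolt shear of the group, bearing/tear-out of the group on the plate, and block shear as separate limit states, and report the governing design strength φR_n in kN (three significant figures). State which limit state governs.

535 kN (bolt shear governs)

Bolt shear: A_b = π·22²/4 = 380.1 mm²; R_n = 469 × 380.1 × 4 × 1 / 1000 = 713.1 kN → 0.75 × 713.1 = 535 kN.
Bearing: edge l_c = 33, r_n = 227.3 kN; interior l_c = 66, r_n = 303.1 kN; R_n = 227.3 + 3·303.1 = 1137 kN → 852 kN.
Block shear: A_gv = 4410, A_nv = 3136, A_nt = 308 mm²; R_n = min(0.6F_uA_nv, 0.6F_yA_gv) + U_bs·F_u·A_nt = 853.9 kN → 640 kN.
Bolt shear governs: 535 kN.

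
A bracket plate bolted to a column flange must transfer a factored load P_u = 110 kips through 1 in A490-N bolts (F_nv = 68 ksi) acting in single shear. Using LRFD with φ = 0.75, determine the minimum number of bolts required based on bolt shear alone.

3 bolts

A_b = π·1²/4 = 0.7854 in².
Per-bolt design strength φR_n = 0.75 × 68 × 0.7854 × 1 = 40.06 kips.
n ≥ 110 / 40.06 = 2.746 → use 3 bolts.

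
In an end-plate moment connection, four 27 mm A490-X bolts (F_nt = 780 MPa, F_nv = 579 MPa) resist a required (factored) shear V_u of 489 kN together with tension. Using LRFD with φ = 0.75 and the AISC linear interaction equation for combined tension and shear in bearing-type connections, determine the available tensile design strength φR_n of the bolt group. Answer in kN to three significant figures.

A_b = π·27²/4 = 572.6 mm²; f_rv = 489 × 1000 / (4 × 572.6) = 213.5 MPa.
F'_nt = 1.3 F_nt − (F_nt / φF_nv) f_rv = 1.3·780 − (780/(0.75·579))·213.5 = 630.5 MPa, capped at F_nt → F'_nt = 630.5 MPa.
R_n = F'_nt · A_b · n = 630.5 × 572.6 × 4 / 1000 = 1444 kN.
Design strength φR_n = 0.75 × 1444 = 1080 kN.

1080 kN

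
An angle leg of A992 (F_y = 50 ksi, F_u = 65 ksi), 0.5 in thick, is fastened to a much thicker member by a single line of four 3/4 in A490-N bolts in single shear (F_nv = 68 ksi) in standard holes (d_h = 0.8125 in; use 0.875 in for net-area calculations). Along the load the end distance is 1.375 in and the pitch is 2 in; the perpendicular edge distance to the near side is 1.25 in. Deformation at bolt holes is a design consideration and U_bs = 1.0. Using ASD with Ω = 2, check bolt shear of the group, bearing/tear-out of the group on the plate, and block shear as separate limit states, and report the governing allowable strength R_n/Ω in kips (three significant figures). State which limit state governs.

Bolt shear: A_b = π·0.75²/4 = 0.4418 in²; R_n = 68 × 0.4418 × 4 × 1 = 120.2 kips → 120.2 / 2 = 60.1 kips.
Bearing: edge l_c = 0.9688, r_n = 37.78 kips; interior l_c = 1.188, r_n = 46.31 kips; R_n = 37.78 + 3·46.31 = 176.7 kips → 88.4 kips.
Block shear: A_gv = 3.688, A_nv = 2.156, A_nt = 0.4062 in²; R_n = min(0.6F_uA_nv, 0.6F_yA_gv) + U_bs·F_u·A_nt = 110.5 kips → 55.2 kips.
Block shear governs: 55.2 kips.

55.2 kips (block shear governs)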